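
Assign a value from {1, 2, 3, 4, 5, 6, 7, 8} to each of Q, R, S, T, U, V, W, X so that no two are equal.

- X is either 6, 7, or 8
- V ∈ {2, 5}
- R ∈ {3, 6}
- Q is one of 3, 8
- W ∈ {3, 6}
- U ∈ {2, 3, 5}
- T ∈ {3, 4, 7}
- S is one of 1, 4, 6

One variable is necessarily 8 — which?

Q

The 8 variables draw from only 8 values {1, 2, 3, 4, 5, 6, 7, 8}, so each is used; only S can be 1, hence S = 1.
The 7 still-open variables together cover exactly {2, 3, 4, 5, 6, 7, 8} — 7 values for 7 variables — and 4 appears only in T's list, so T = 4.
Among the 6 still-open variables, 7 fits only X (and all 6 values in {2, 3, 5, 6, 7, 8} must be used), so X = 7.
The 5 still-open variables draw from only 5 values {2, 3, 5, 6, 8}, so each is used; only Q can be 8, hence Q = 8.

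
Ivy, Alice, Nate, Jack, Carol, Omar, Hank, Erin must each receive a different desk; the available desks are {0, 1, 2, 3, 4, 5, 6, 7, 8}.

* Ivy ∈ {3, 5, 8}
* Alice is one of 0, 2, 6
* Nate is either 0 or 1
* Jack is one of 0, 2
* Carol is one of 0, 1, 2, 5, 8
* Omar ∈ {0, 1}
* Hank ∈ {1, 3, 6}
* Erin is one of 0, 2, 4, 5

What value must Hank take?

3

Among the 8 variables, 4 fits only Erin (and all 8 values in {0, 1, 2, 3, 4, 5, 6, 8} must be used), so Erin = 4.
The 2 variables Nate and Omar are confined to {0, 1}, which locks those values in; drop them from Alice, Jack, Carol, Hank.
Jack has just one choice, so Jack = 2. So Alice, Carol can't be 2.
Alice has just one choice, so Alice = 6. Eliminate 6 elsewhere: Hank.
So Hank = 3.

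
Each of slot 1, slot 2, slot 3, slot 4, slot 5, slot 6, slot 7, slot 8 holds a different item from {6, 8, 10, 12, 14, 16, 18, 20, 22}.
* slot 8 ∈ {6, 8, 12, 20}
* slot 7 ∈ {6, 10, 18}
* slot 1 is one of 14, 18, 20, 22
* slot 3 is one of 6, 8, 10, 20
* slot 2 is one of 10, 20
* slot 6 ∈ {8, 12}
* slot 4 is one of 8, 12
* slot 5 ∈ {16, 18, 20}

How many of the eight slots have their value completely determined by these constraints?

2

slot 4 and slot 6 between them cover only {8, 12} — a naked pair. Remove those values from slot 3, slot 8.
slot 2, slot 3, slot 8 share exactly the 3 values {6, 10, 20}; by pigeonhole those values go to them, so strike 6, 10, 20 from slot 1, slot 5, slot 7.
slot 7 has just one choice, so slot 7 = 18. Eliminate 18 elsewhere: slot 1, slot 5.
slot 5 has just one choice, so slot 5 = 16.
Determined: slot 5=16, slot 7=18. The other slots each still have more than one consistent value. That makes 2.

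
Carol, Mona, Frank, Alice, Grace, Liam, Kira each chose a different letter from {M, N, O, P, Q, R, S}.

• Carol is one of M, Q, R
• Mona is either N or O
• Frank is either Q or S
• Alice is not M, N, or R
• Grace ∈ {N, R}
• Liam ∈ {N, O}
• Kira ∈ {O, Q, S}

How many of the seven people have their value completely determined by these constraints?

3

The 7 variables draw from only 7 values {M, N, O, P, Q, R, S}, so each is used; only Carol can be M, hence Carol = M.
Among the 6 still-open variables, P fits only Alice (and all 6 values in {N, O, P, Q, R, S} must be used), so Alice = P.
The 5 still-open variables draw from only 5 values {N, O, Q, R, S}, so each is used; only Grace can be R, hence Grace = R.
Mona and Liam between them cover only {N, O} — a naked pair. Remove those values from Kira.
Determined: Carol=M, Alice=P, Grace=R. The other people each still have more than one consistent value. That makes 3.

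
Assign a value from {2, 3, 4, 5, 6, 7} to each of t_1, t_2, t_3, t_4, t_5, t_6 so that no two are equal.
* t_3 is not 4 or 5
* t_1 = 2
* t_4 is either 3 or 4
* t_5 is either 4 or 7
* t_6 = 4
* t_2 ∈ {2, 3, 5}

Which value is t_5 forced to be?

t_1 has just one choice, so t_1 = 2. Eliminate 2 elsewhere: t_2, t_3.
t_6 must be 4 (only option left). So t_4, t_5 can't be 4.
So t_5 = 7.

7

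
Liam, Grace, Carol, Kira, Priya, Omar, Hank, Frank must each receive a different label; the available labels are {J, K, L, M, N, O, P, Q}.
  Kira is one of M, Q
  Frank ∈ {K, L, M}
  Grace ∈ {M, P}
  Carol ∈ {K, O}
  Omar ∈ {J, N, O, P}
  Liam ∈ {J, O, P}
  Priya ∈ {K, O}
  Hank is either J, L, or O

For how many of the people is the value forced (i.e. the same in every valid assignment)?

Among the 8 variables, N fits only Omar (and all 8 values in {J, K, L, M, N, O, P, Q} must be used), so Omar = N.
The 7 still-open variables together cover exactly {J, K, L, M, O, P, Q} — 7 values for 7 variables — and Q appears only in Kira's list, so Kira = Q.
The 2 variables Carol and Priya are confined to {K, O}, which locks those values in; drop them from Liam, Hank, Frank.
Determined: Kira=Q, Omar=N. The other people each still have more than one consistent value. That makes 2.

2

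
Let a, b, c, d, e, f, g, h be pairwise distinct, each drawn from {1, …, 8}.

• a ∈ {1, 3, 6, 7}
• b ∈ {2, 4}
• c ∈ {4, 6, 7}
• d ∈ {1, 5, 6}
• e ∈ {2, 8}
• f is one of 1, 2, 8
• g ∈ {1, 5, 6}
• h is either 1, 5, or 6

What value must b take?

4

The 8 variables draw from only 8 values {1, 2, 3, 4, 5, 6, 7, 8}, so each is used; only a can be 3, hence a = 3.
Among the 7 still-open variables, 7 fits only c (and all 7 values in {1, 2, 4, 5, 6, 7, 8} must be used), so c = 7.
The 6 still-open variables together cover exactly {1, 2, 4, 5, 6, 8} — 6 values for 6 variables — and 4 appears only in b's list, so b = 4.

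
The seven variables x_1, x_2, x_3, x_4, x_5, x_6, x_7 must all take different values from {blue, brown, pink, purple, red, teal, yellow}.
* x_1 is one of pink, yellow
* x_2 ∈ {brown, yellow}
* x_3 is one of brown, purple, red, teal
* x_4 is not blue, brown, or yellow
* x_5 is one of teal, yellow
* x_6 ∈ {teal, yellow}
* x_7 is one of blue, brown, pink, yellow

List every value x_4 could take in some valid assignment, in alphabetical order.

purple, red

The 7 variables draw from only 7 values {blue, brown, pink, purple, red, teal, yellow}, so each is used; only x_7 can be blue, hence x_7 = blue.
x_5 and x_6 between them cover only {teal, yellow} — a naked pair. Remove those values from x_1, x_2, x_3, x_4.
x_1 must be pink (only option left). So x_4 can't be pink.
x_2 must be brown (only option left). So x_3 can't be brown.
No further eliminations apply; x_4 can still be any of purple, red.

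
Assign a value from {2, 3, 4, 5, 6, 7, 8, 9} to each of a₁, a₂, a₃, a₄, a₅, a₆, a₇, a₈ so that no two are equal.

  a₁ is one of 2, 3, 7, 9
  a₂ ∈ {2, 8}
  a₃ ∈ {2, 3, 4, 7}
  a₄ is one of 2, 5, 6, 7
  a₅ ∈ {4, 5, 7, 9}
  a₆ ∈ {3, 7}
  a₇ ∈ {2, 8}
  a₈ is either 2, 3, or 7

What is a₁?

9

The 8 variables together cover exactly {2, 3, 4, 5, 6, 7, 8, 9} — 8 values for 8 variables — and 6 appears only in a₄'s list, so a₄ = 6.
The 7 still-open variables draw from only 7 values {2, 3, 4, 5, 7, 8, 9}, so each is used; only a₅ can be 5, hence a₅ = 5.
The 6 still-open variables draw from only 6 values {2, 3, 4, 7, 8, 9}, so each is used; only a₃ can be 4, hence a₃ = 4.
The 5 still-open variables draw from only 5 values {2, 3, 7, 8, 9}, so each is used; only a₁ can be 9, hence a₁ = 9.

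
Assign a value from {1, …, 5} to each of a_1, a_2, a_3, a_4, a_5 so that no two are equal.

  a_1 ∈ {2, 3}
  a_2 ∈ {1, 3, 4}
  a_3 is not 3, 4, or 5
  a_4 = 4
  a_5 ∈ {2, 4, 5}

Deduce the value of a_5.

a_4's domain is down to {4}, so a_4 = 4. So a_2, a_5 can't be 4.
Among the 4 still-open variables, 5 fits only a_5 (and all 4 values in {1, 2, 3, 5} must be used), so a_5 = 5.

5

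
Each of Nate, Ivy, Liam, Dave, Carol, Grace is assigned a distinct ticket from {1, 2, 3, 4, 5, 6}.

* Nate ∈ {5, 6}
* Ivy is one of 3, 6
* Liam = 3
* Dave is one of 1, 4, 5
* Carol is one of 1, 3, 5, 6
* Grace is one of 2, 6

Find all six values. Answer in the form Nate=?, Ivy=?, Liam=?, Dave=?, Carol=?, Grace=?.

Liam must be 3 (only option left). Eliminate 3 elsewhere: Ivy, Carol.
That leaves Ivy = 6. Eliminate 6 elsewhere: Nate, Carol, Grace.
That leaves Grace = 2.
Nate must be 5 (only option left). Strike 5 from Dave, Carol.
Carol has just one choice, so Carol = 1. Strike 1 from Dave.
Dave must be 4 (only option left).

Nate=5, Ivy=6, Liam=3, Dave=4, Carol=1, Grace=2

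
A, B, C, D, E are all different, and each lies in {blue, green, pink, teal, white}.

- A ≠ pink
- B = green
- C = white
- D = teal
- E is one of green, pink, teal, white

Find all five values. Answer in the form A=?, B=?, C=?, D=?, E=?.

B's domain is down to {green}, so B = green. Eliminate green elsewhere: A, E.
C must be white (only option left). Eliminate white elsewhere: A, E.
D has just one choice, so D = teal. Remove teal from A, E.
E has just one choice, so E = pink.
That leaves A = blue.

A=blue, B=green, C=white, D=teal, E=pink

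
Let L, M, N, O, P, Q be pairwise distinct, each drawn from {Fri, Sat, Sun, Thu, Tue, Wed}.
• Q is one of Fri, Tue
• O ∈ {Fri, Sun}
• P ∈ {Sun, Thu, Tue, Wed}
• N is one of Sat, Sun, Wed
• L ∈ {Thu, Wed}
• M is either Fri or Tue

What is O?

The 6 variables draw from only 6 values {Fri, Sat, Sun, Thu, Tue, Wed}, so each is used; only N can be Sat, hence N = Sat.
The 2 variables M and Q are confined to {Fri, Tue}, which locks those values in; drop them from O, P.
So O = Sun.

Sun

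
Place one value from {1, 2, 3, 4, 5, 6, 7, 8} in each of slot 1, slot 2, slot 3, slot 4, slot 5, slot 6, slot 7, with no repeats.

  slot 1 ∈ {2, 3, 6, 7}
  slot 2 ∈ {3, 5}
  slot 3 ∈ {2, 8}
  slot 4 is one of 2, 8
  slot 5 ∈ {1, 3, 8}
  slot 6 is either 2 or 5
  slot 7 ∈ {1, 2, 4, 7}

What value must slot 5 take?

slot 3 and slot 4 share exactly the 2 values {2, 8}; by pigeonhole those values go to them, so strike 2, 8 from slot 1, slot 5, slot 6, slot 7.
slot 6's domain is down to {5}, so slot 6 = 5. So slot 2 can't be 5.
That leaves slot 2 = 3. Eliminate 3 elsewhere: slot 1, slot 5.
So slot 5 = 1.

1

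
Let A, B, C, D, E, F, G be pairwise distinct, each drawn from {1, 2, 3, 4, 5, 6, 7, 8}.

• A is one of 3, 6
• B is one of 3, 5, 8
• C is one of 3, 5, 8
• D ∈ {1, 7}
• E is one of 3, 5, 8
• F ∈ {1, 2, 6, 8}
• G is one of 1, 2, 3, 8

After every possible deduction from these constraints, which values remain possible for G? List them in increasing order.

Among the 7 variables, 7 fits only D (and all 7 values in {1, 2, 3, 5, 6, 7, 8} must be used), so D = 7.
B, C, E between them cover only {3, 5, 8} — a naked triple. Remove those values from A, F, G.
That leaves A = 6. Eliminate 6 elsewhere: F.
No further eliminations apply; G can still be any of 1, 2.

1, 2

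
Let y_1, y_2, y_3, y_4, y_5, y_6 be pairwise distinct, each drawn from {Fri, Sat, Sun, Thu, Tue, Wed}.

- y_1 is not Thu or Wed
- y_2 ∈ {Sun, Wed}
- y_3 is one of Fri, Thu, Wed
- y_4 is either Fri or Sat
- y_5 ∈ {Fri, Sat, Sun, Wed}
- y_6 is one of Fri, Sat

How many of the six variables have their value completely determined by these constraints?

2

The 6 variables together cover exactly {Fri, Sat, Sun, Thu, Tue, Wed} — 6 values for 6 variables — and Thu appears only in y_3's list, so y_3 = Thu.
The 5 still-open variables draw from only 5 values {Fri, Sat, Sun, Tue, Wed}, so each is used; only y_1 can be Tue, hence y_1 = Tue.
y_4 and y_6 between them cover only {Fri, Sat} — a naked pair. Remove those values from y_5.
Determined: y_1=Tue, y_3=Thu. The other variables each still have more than one consistent value. That makes 2.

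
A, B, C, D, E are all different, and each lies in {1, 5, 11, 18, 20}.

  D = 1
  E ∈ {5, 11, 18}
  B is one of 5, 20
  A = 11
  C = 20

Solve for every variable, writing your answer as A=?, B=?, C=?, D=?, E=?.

A=11, B=5, C=20, D=1, E=18

A's domain is down to {11}, so A = 11. Remove 11 from E.
C has just one choice, so C = 20. So B can't be 20.
D must be 1 (only option left).
B's domain is down to {5}, so B = 5. Remove 5 from E.
E must be 18 (only option left).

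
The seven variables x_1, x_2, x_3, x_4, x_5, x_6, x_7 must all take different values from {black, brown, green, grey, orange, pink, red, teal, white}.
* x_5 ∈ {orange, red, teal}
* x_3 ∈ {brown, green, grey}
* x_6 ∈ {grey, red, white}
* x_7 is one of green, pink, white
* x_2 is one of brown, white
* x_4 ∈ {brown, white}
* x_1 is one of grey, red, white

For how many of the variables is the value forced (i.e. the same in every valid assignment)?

x_2 and x_4 share exactly the 2 values {brown, white}; by pigeonhole those values go to them, so strike brown, white from x_1, x_3, x_6, x_7.
x_1 and x_6 between them cover only {grey, red} — a naked pair. Remove those values from x_3, x_5.
x_3 must be green (only option left). Remove green from x_7.
x_7 has just one choice, so x_7 = pink.
Determined: x_3=green, x_7=pink. The other variables each still have more than one consistent value. That makes 2.

2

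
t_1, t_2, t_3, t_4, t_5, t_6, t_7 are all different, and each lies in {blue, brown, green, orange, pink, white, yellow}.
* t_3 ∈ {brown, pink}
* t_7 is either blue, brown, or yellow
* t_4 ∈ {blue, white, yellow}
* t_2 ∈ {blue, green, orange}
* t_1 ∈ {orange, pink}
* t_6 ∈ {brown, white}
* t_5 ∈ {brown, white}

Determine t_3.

pink

Among the 7 variables, green fits only t_2 (and all 7 values in {blue, brown, green, orange, pink, white, yellow} must be used), so t_2 = green.
Among the 6 still-open variables, orange fits only t_1 (and all 6 values in {blue, brown, orange, pink, white, yellow} must be used), so t_1 = orange.
Among the 5 still-open variables, pink fits only t_3 (and all 5 values in {blue, brown, pink, white, yellow} must be used), so t_3 = pink.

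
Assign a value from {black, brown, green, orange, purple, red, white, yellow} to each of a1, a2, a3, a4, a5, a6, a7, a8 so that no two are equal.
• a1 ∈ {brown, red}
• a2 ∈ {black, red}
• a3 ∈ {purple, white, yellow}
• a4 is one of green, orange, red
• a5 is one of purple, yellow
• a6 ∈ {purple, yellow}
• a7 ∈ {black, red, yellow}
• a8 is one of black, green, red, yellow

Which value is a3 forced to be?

The 8 variables draw from only 8 values {black, brown, green, orange, purple, red, white, yellow}, so each is used; only a1 can be brown, hence a1 = brown.
The 7 still-open variables draw from only 7 values {black, green, orange, purple, red, white, yellow}, so each is used; only a4 can be orange, hence a4 = orange.
Among the 6 still-open variables, green fits only a8 (and all 6 values in {black, green, purple, red, white, yellow} must be used), so a8 = green.
Among the 5 still-open variables, white fits only a3 (and all 5 values in {black, purple, red, white, yellow} must be used), so a3 = white.

white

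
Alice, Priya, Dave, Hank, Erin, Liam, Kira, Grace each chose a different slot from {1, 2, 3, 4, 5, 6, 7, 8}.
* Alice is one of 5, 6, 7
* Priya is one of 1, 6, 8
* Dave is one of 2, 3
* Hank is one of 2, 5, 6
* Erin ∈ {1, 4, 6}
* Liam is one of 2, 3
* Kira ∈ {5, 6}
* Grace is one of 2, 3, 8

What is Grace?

8

The 8 variables draw from only 8 values {1, 2, 3, 4, 5, 6, 7, 8}, so each is used; only Erin can be 4, hence Erin = 4.
The 7 still-open variables together cover exactly {1, 2, 3, 5, 6, 7, 8} — 7 values for 7 variables — and 1 appears only in Priya's list, so Priya = 1.
The 6 still-open variables together cover exactly {2, 3, 5, 6, 7, 8} — 6 values for 6 variables — and 7 appears only in Alice's list, so Alice = 7.
The 5 still-open variables draw from only 5 values {2, 3, 5, 6, 8}, so each is used; only Grace can be 8, hence Grace = 8.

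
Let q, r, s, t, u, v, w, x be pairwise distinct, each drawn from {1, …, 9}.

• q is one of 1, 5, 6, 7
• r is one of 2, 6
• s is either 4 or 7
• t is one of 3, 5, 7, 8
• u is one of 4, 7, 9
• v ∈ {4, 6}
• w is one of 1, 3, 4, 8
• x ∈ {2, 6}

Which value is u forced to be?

The 2 variables r and x are confined to {2, 6}, which locks those values in; drop them from q, v.
That leaves v = 4. So s, u, w can't be 4.
s's domain is down to {7}, so s = 7. Eliminate 7 elsewhere: q, t, u.
So u = 9.

9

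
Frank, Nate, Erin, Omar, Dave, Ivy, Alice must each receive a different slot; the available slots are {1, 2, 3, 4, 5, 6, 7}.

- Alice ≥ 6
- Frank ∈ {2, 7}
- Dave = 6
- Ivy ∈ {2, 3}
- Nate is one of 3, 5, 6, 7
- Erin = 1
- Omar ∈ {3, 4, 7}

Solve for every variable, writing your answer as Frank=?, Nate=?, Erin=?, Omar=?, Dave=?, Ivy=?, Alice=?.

Erin must be 1 (only option left).
Dave must be 6 (only option left). Remove 6 from Nate, Alice.
Alice must be 7 (only option left). So Frank, Nate, Omar can't be 7.
Frank's domain is down to {2}, so Frank = 2. Remove 2 from Ivy.
Ivy's domain is down to {3}, so Ivy = 3. So Nate, Omar can't be 3.
Nate must be 5 (only option left).
Omar has just one choice, so Omar = 4.

Frank=2, Nate=5, Erin=1, Omar=4, Dave=6, Ivy=3, Alice=7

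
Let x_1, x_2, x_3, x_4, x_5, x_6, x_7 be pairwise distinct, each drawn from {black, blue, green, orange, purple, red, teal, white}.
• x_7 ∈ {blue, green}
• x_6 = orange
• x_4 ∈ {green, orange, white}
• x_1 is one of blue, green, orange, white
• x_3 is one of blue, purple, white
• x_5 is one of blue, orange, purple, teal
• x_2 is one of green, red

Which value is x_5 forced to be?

x_6's domain is down to {orange}, so x_6 = orange. So x_1, x_4, x_5 can't be orange.
Among the 6 still-open variables, red fits only x_2 (and all 6 values in {blue, green, purple, red, teal, white} must be used), so x_2 = red.
Among the 5 still-open variables, teal fits only x_5 (and all 5 values in {blue, green, purple, teal, white} must be used), so x_5 = teal.

teal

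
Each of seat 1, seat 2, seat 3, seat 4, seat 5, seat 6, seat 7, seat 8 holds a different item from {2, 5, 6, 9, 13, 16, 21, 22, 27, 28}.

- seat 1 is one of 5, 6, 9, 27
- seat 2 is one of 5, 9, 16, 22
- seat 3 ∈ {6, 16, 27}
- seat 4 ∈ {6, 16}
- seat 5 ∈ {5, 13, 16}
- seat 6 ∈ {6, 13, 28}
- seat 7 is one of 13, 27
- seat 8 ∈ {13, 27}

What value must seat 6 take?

28

The 8 variables draw from only 8 values {5, 6, 9, 13, 16, 22, 27, 28}, so each is used; only seat 2 can be 22, hence seat 2 = 22.
Among the 7 still-open variables, 9 fits only seat 1 (and all 7 values in {5, 6, 9, 13, 16, 27, 28} must be used), so seat 1 = 9.
The 6 still-open variables draw from only 6 values {5, 6, 13, 16, 27, 28}, so each is used; only seat 5 can be 5, hence seat 5 = 5.
The 5 still-open variables together cover exactly {6, 13, 16, 27, 28} — 5 values for 5 variables — and 28 appears only in seat 6's list, so seat 6 = 28.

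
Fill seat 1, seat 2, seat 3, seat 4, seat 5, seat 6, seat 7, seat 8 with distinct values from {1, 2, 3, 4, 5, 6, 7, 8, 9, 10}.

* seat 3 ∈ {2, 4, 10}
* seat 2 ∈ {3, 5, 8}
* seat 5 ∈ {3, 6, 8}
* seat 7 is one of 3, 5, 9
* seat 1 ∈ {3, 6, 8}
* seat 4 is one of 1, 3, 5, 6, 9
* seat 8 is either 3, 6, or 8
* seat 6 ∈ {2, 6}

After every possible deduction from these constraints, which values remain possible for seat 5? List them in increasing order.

3, 6, 8

seat 1, seat 5, seat 8 share exactly the 3 values {3, 6, 8}; by pigeonhole those values go to them, so strike 3, 6, 8 from seat 2, seat 4, seat 6, seat 7.
seat 2 has just one choice, so seat 2 = 5. Strike 5 from seat 4, seat 7.
seat 6 must be 2 (only option left). So seat 3 can't be 2.
seat 7's domain is down to {9}, so seat 7 = 9. Remove 9 from seat 4.
seat 4 has just one choice, so seat 4 = 1.
No further eliminations apply; seat 5 can still be any of 3, 6, 8.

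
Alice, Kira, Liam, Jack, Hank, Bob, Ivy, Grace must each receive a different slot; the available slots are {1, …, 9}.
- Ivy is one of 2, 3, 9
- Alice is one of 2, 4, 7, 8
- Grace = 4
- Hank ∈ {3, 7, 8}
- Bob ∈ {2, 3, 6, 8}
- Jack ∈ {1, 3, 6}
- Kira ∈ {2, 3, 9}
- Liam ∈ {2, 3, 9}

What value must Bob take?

Grace's domain is down to {4}, so Grace = 4. Strike 4 from Alice.
Among the 7 still-open variables, 1 fits only Jack (and all 7 values in {1, 2, 3, 6, 7, 8, 9} must be used), so Jack = 1.
Among the 6 still-open variables, 6 fits only Bob (and all 6 values in {2, 3, 6, 7, 8, 9} must be used), so Bob = 6.

6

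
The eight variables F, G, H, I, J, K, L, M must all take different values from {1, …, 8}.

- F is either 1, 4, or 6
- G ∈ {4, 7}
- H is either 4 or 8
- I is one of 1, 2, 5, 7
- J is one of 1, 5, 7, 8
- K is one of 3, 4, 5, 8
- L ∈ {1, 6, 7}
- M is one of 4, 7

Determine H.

8

The 8 variables draw from only 8 values {1, 2, 3, 4, 5, 6, 7, 8}, so each is used; only I can be 2, hence I = 2.
Among the 7 still-open variables, 3 fits only K (and all 7 values in {1, 3, 4, 5, 6, 7, 8} must be used), so K = 3.
Among the 6 still-open variables, 5 fits only J (and all 6 values in {1, 4, 5, 6, 7, 8} must be used), so J = 5.
The 5 still-open variables draw from only 5 values {1, 4, 6, 7, 8}, so each is used; only H can be 8, hence H = 8.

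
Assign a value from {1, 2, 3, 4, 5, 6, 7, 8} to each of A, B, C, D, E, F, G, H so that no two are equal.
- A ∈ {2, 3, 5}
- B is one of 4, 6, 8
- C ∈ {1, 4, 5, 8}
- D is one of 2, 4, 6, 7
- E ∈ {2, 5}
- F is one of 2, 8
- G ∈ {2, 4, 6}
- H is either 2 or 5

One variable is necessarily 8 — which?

Among the 8 variables, 1 fits only C (and all 8 values in {1, 2, 3, 4, 5, 6, 7, 8} must be used), so C = 1.
The 7 still-open variables draw from only 7 values {2, 3, 4, 5, 6, 7, 8}, so each is used; only A can be 3, hence A = 3.
Among the 6 still-open variables, 7 fits only D (and all 6 values in {2, 4, 5, 6, 7, 8} must be used), so D = 7.
E and H between them cover only {2, 5} — a naked pair. Remove those values from F, G.
So 8 goes to F.

F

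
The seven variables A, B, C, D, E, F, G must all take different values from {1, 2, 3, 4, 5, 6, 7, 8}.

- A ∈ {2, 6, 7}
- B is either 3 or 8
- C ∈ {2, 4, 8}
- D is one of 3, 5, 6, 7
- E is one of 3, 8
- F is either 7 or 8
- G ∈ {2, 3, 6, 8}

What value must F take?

Among the 7 variables, 4 fits only C (and all 7 values in {2, 3, 4, 5, 6, 7, 8} must be used), so C = 4.
The 6 still-open variables draw from only 6 values {2, 3, 5, 6, 7, 8}, so each is used; only D can be 5, hence D = 5.
B and E between them cover only {3, 8} — a naked pair. Remove those values from F, G.
So F = 7.

7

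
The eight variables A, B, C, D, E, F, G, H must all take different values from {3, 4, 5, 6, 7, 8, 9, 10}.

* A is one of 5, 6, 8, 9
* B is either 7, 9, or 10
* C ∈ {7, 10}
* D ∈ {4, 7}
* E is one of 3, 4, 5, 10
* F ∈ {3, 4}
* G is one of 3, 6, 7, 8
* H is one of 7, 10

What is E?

5

C and H between them cover only {7, 10} — a naked pair. Remove those values from B, D, E, G.
B has just one choice, so B = 9. Remove 9 from A.
D's domain is down to {4}, so D = 4. Remove 4 from E, F.
F's domain is down to {3}, so F = 3. So E, G can't be 3.
So E = 5.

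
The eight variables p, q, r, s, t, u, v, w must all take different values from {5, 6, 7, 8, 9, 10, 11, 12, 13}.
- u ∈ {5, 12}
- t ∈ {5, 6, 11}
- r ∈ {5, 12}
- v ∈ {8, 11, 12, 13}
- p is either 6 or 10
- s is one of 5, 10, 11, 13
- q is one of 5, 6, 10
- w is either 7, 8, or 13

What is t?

The 8 variables draw from only 8 values {5, 6, 7, 8, 10, 11, 12, 13}, so each is used; only w can be 7, hence w = 7.
Among the 7 still-open variables, 8 fits only v (and all 7 values in {5, 6, 8, 10, 11, 12, 13} must be used), so v = 8.
The 6 still-open variables draw from only 6 values {5, 6, 10, 11, 12, 13}, so each is used; only s can be 13, hence s = 13.
The 5 still-open variables draw from only 5 values {5, 6, 10, 11, 12}, so each is used; only t can be 11, hence t = 11.

11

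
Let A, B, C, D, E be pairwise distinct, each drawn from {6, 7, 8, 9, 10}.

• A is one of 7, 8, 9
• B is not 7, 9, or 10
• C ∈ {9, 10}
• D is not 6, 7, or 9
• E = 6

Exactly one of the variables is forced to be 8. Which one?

B

E must be 6 (only option left). Eliminate 6 elsewhere: B.
So 8 goes to B.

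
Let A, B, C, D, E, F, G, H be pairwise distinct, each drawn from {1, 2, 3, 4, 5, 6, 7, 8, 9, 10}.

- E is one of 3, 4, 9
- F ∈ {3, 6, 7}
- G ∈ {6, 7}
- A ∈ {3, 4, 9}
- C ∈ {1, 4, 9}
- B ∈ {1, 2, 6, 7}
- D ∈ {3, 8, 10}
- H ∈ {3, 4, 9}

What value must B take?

A, E, H between them cover only {3, 4, 9} — a naked triple. Remove those values from C, D, F.
That leaves C = 1. Strike 1 from B.
F and G between them cover only {6, 7} — a naked pair. Remove those values from B.
So B = 2.

2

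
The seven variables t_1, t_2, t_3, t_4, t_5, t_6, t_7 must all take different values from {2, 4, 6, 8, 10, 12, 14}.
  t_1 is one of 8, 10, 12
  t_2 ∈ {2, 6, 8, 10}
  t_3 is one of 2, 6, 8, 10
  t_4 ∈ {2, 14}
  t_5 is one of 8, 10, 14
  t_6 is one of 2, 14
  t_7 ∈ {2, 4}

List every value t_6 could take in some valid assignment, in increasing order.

2, 14

Among the 7 variables, 4 fits only t_7 (and all 7 values in {2, 4, 6, 8, 10, 12, 14} must be used), so t_7 = 4.
Among the 6 still-open variables, 12 fits only t_1 (and all 6 values in {2, 6, 8, 10, 12, 14} must be used), so t_1 = 12.
t_4 and t_6 between them cover only {2, 14} — a naked pair. Remove those values from t_2, t_3, t_5.
No further eliminations apply; t_6 can still be any of 2, 14.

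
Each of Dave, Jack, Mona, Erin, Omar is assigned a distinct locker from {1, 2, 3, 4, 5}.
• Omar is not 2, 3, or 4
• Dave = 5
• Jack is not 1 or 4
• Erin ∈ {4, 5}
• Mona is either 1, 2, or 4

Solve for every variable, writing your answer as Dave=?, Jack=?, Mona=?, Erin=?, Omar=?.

Dave=5, Jack=3, Mona=2, Erin=4, Omar=1

Dave has just one choice, so Dave = 5. So Jack, Erin, Omar can't be 5.
Erin must be 4 (only option left). So Mona can't be 4.
Omar must be 1 (only option left). Remove 1 from Mona.
Mona's domain is down to {2}, so Mona = 2. Eliminate 2 elsewhere: Jack.
Jack has just one choice, so Jack = 3.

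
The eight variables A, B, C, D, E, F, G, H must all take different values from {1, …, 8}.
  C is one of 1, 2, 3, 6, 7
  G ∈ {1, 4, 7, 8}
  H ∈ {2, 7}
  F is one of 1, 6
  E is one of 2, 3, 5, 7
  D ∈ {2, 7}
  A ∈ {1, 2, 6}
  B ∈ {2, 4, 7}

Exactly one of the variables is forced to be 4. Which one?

B

Among the 8 variables, 5 fits only E (and all 8 values in {1, 2, 3, 4, 5, 6, 7, 8} must be used), so E = 5.
The 7 still-open variables together cover exactly {1, 2, 3, 4, 6, 7, 8} — 7 values for 7 variables — and 3 appears only in C's list, so C = 3.
The 6 still-open variables draw from only 6 values {1, 2, 4, 6, 7, 8}, so each is used; only G can be 8, hence G = 8.
Among the 5 still-open variables, 4 fits only B (and all 5 values in {1, 2, 4, 6, 7} must be used), so B = 4.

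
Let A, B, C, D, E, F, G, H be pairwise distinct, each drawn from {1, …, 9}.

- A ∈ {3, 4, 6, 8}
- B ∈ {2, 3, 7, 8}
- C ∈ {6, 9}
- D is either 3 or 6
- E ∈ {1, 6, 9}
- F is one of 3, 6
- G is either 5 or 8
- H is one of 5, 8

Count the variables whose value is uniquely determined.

D and F share exactly the 2 values {3, 6}; by pigeonhole those values go to them, so strike 3, 6 from A, B, C, E.
C's domain is down to {9}, so C = 9. Eliminate 9 elsewhere: E.
That leaves E = 1.
G and H share exactly the 2 values {5, 8}; by pigeonhole those values go to them, so strike 5, 8 from A, B.
A has just one choice, so A = 4.
Determined: A=4, C=9, E=1. The other variables each still have more than one consistent value. That makes 3.

3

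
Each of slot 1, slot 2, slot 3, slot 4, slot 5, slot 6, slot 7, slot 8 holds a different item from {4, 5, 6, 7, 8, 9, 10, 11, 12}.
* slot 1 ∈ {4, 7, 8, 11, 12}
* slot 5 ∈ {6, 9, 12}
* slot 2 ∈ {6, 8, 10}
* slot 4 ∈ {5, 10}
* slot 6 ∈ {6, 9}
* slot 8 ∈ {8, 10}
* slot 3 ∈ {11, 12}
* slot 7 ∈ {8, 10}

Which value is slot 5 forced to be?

slot 7 and slot 8 share exactly the 2 values {8, 10}; by pigeonhole those values go to them, so strike 8, 10 from slot 1, slot 2, slot 4.
That leaves slot 2 = 6. Strike 6 from slot 5, slot 6.
That leaves slot 4 = 5.
slot 6's domain is down to {9}, so slot 6 = 9. Eliminate 9 elsewhere: slot 5.
So slot 5 = 12.

12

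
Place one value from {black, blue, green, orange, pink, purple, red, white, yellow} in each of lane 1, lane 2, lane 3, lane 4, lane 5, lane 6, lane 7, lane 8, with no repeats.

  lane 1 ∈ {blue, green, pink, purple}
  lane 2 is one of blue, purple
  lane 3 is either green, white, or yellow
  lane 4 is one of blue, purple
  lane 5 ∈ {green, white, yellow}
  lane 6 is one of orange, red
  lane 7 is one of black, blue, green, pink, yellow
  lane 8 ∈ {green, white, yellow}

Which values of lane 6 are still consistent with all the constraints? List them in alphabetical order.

The 2 variables lane 2 and lane 4 are confined to {blue, purple}, which locks those values in; drop them from lane 1, lane 7.
lane 3, lane 5, lane 8 between them cover only {green, white, yellow} — a naked triple. Remove those values from lane 1, lane 7.
That leaves lane 1 = pink. So lane 7 can't be pink.
lane 7's domain is down to {black}, so lane 7 = black.
No further eliminations apply; lane 6 can still be any of orange, red.

orange, red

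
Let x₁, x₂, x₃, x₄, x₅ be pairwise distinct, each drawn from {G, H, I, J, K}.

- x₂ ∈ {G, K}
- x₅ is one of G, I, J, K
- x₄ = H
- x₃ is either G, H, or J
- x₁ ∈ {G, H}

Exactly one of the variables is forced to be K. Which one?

x₄'s domain is down to {H}, so x₄ = H. Eliminate H elsewhere: x₁, x₃.
That leaves x₁ = G. Eliminate G elsewhere: x₂, x₃, x₅.
So K goes to x₂.

x₂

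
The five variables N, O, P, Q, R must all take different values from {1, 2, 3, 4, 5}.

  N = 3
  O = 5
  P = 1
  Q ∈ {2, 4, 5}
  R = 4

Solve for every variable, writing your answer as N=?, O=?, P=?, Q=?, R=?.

N=3, O=5, P=1, Q=2, R=4

N must be 3 (only option left).
O's domain is down to {5}, so O = 5. Strike 5 from Q.
P has just one choice, so P = 1.
R must be 4 (only option left). Remove 4 from Q.
Q's domain is down to {2}, so Q = 2.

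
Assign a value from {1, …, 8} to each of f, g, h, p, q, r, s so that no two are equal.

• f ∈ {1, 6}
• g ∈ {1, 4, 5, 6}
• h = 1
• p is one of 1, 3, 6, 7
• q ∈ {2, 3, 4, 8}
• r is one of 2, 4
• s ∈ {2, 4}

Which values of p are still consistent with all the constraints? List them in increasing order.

h has just one choice, so h = 1. Strike 1 from f, g, p.
That leaves f = 6. So g, p can't be 6.
The 2 variables r and s are confined to {2, 4}, which locks those values in; drop them from g, q.
That leaves g = 5.
No further eliminations apply; p can still be any of 3, 7.

3, 7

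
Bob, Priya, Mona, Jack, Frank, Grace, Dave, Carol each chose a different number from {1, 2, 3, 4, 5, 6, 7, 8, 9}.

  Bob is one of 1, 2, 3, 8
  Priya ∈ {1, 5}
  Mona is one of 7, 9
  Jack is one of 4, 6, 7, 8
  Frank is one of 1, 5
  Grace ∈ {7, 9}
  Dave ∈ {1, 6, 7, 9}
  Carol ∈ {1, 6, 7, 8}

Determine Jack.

Priya and Frank share exactly the 2 values {1, 5}; by pigeonhole those values go to them, so strike 1, 5 from Bob, Dave, Carol.
Mona and Grace between them cover only {7, 9} — a naked pair. Remove those values from Jack, Dave, Carol.
Dave must be 6 (only option left). So Jack, Carol can't be 6.
That leaves Carol = 8. Strike 8 from Bob, Jack.
So Jack = 4.

4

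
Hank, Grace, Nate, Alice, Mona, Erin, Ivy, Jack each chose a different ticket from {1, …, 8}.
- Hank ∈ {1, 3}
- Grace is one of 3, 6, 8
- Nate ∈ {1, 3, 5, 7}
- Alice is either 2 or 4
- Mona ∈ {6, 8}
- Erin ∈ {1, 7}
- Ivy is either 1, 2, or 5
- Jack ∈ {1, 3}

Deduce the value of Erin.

7

Among the 8 variables, 4 fits only Alice (and all 8 values in {1, 2, 3, 4, 5, 6, 7, 8} must be used), so Alice = 4.
Among the 7 still-open variables, 2 fits only Ivy (and all 7 values in {1, 2, 3, 5, 6, 7, 8} must be used), so Ivy = 2.
Among the 6 still-open variables, 5 fits only Nate (and all 6 values in {1, 3, 5, 6, 7, 8} must be used), so Nate = 5.
The 5 still-open variables draw from only 5 values {1, 3, 6, 7, 8}, so each is used; only Erin can be 7, hence Erin = 7.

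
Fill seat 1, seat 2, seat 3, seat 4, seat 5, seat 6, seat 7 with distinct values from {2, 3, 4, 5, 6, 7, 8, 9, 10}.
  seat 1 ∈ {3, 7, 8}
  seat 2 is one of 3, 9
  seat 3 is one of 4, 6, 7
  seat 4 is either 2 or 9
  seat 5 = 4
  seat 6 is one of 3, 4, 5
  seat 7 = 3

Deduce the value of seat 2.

seat 5 must be 4 (only option left). Strike 4 from seat 3, seat 6.
That leaves seat 7 = 3. Eliminate 3 elsewhere: seat 1, seat 2, seat 6.
So seat 2 = 9.

9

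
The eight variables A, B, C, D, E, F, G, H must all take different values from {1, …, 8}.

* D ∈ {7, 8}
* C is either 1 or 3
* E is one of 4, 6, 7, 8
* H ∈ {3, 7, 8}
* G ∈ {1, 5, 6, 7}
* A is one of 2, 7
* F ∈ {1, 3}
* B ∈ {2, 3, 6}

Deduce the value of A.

2

The 8 variables together cover exactly {1, 2, 3, 4, 5, 6, 7, 8} — 8 values for 8 variables — and 4 appears only in E's list, so E = 4.
The 7 still-open variables draw from only 7 values {1, 2, 3, 5, 6, 7, 8}, so each is used; only G can be 5, hence G = 5.
Among the 6 still-open variables, 6 fits only B (and all 6 values in {1, 2, 3, 6, 7, 8} must be used), so B = 6.
The 5 still-open variables draw from only 5 values {1, 2, 3, 7, 8}, so each is used; only A can be 2, hence A = 2.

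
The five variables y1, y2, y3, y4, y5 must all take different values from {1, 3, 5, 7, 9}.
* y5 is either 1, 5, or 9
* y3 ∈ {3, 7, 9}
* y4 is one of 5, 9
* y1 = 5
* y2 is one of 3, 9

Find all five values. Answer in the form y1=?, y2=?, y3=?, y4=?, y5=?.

y1's domain is down to {5}, so y1 = 5. Eliminate 5 elsewhere: y4, y5.
y4 must be 9 (only option left). Eliminate 9 elsewhere: y2, y3, y5.
That leaves y5 = 1.
y2 must be 3 (only option left). Strike 3 from y3.
y3's domain is down to {7}, so y3 = 7.

y1=5, y2=3, y3=7, y4=9, y5=1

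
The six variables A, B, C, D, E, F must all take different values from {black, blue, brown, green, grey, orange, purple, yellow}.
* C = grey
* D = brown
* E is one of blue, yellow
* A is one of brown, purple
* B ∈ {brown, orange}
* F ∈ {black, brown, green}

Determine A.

C has just one choice, so C = grey.
D must be brown (only option left). Eliminate brown elsewhere: A, B, F.
So A = purple.

purple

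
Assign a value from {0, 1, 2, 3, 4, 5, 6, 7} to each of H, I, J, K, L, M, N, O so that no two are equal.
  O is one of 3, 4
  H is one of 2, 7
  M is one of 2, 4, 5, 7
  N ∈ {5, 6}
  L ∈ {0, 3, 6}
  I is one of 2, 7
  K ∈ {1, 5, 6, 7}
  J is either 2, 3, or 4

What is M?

5

Among the 8 variables, 0 fits only L (and all 8 values in {0, 1, 2, 3, 4, 5, 6, 7} must be used), so L = 0.
Among the 7 still-open variables, 1 fits only K (and all 7 values in {1, 2, 3, 4, 5, 6, 7} must be used), so K = 1.
The 6 still-open variables draw from only 6 values {2, 3, 4, 5, 6, 7}, so each is used; only N can be 6, hence N = 6.
Among the 5 still-open variables, 5 fits only M (and all 5 values in {2, 3, 4, 5, 7} must be used), so M = 5.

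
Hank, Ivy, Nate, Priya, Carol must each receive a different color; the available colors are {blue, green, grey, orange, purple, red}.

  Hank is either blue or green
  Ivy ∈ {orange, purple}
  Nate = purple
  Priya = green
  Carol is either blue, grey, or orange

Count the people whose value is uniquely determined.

5

Nate has just one choice, so Nate = purple. Remove purple from Ivy.
Priya's domain is down to {green}, so Priya = green. Eliminate green elsewhere: Hank.
That leaves Hank = blue. Strike blue from Carol.
That leaves Ivy = orange. Remove orange from Carol.
That leaves Carol = grey.
Every person is fixed: Hank=blue, Ivy=orange, Nate=purple, Priya=green, Carol=grey. That makes 5.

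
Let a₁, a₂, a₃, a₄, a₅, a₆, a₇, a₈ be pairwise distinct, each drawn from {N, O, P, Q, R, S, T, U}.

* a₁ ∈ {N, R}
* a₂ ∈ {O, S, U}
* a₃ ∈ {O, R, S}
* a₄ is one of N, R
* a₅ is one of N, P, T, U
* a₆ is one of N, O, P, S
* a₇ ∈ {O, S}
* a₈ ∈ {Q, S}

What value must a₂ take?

Among the 8 variables, Q fits only a₈ (and all 8 values in {N, O, P, Q, R, S, T, U} must be used), so a₈ = Q.
The 7 still-open variables draw from only 7 values {N, O, P, R, S, T, U}, so each is used; only a₅ can be T, hence a₅ = T.
The 6 still-open variables draw from only 6 values {N, O, P, R, S, U}, so each is used; only a₆ can be P, hence a₆ = P.
The 5 still-open variables together cover exactly {N, O, R, S, U} — 5 values for 5 variables — and U appears only in a₂'s list, so a₂ = U.

U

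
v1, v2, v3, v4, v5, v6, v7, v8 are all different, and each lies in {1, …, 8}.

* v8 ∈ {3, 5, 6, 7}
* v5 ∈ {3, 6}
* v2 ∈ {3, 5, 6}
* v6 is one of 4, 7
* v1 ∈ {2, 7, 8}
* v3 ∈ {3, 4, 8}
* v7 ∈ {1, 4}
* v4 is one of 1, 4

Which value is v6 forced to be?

The 8 variables draw from only 8 values {1, 2, 3, 4, 5, 6, 7, 8}, so each is used; only v1 can be 2, hence v1 = 2.
Among the 7 still-open variables, 8 fits only v3 (and all 7 values in {1, 3, 4, 5, 6, 7, 8} must be used), so v3 = 8.
v4 and v7 share exactly the 2 values {1, 4}; by pigeonhole those values go to them, so strike 1, 4 from v6.
So v6 = 7.

7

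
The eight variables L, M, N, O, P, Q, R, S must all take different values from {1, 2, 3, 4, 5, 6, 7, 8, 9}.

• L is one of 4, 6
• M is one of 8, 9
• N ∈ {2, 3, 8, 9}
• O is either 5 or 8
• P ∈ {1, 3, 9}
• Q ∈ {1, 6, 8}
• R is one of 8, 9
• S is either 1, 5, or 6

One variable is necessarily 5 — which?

O

The 8 variables together cover exactly {1, 2, 3, 4, 5, 6, 8, 9} — 8 values for 8 variables — and 2 appears only in N's list, so N = 2.
The 7 still-open variables together cover exactly {1, 3, 4, 5, 6, 8, 9} — 7 values for 7 variables — and 3 appears only in P's list, so P = 3.
The 6 still-open variables draw from only 6 values {1, 4, 5, 6, 8, 9}, so each is used; only L can be 4, hence L = 4.
M and R between them cover only {8, 9} — a naked pair. Remove those values from O, Q.
So 5 goes to O.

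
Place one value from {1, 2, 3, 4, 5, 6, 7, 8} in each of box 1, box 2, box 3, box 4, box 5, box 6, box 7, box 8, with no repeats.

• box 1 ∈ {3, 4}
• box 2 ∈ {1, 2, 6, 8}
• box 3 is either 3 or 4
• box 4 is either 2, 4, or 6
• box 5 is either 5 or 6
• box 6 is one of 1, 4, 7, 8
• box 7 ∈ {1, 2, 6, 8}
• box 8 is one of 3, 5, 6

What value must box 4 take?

The 8 variables draw from only 8 values {1, 2, 3, 4, 5, 6, 7, 8}, so each is used; only box 6 can be 7, hence box 6 = 7.
The 2 variables box 1 and box 3 are confined to {3, 4}, which locks those values in; drop them from box 4, box 8.
box 5 and box 8 share exactly the 2 values {5, 6}; by pigeonhole those values go to them, so strike 5, 6 from box 2, box 4, box 7.
So box 4 = 2.

2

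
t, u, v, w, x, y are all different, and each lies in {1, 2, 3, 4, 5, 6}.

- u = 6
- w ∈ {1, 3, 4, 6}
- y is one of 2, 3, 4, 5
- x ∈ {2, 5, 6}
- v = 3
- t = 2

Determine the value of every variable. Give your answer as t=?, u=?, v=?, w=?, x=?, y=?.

t=2, u=6, v=3, w=1, x=5, y=4

t must be 2 (only option left). Eliminate 2 elsewhere: x, y.
u must be 6 (only option left). Eliminate 6 elsewhere: w, x.
v must be 3 (only option left). So w, y can't be 3.
x has just one choice, so x = 5. Remove 5 from y.
y's domain is down to {4}, so y = 4. Eliminate 4 elsewhere: w.
w must be 1 (only option left).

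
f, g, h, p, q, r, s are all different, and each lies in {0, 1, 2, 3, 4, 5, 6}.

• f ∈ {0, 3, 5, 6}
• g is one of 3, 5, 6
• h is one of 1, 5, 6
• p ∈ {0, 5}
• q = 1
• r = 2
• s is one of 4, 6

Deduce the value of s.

q has just one choice, so q = 1. Remove 1 from h.
r's domain is down to {2}, so r = 2.
The 5 still-open variables together cover exactly {0, 3, 4, 5, 6} — 5 values for 5 variables — and 4 appears only in s's list, so s = 4.

4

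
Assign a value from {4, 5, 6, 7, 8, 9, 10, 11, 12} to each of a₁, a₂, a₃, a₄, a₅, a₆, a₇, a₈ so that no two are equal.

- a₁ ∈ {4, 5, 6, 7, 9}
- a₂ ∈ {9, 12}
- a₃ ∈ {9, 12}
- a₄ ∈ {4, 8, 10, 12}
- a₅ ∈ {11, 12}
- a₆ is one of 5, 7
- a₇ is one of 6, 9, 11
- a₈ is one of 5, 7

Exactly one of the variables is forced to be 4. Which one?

a₁

a₂ and a₃ share exactly the 2 values {9, 12}; by pigeonhole those values go to them, so strike 9, 12 from a₁, a₄, a₅, a₇.
a₅ has just one choice, so a₅ = 11. Strike 11 from a₇.
a₇'s domain is down to {6}, so a₇ = 6. Eliminate 6 elsewhere: a₁.
a₆ and a₈ between them cover only {5, 7} — a naked pair. Remove those values from a₁.
So 4 goes to a₁.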